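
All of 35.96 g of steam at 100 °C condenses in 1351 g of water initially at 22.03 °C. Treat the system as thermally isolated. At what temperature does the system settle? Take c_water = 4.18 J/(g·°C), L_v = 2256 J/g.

T_f ≈ 38.0 °C

Conservation of energy gives ΣQ = 0:
steam→water at 100 °C releases m L_v = 35.96·2256 = 81126
  condensate cools 100→T: 35.96·4.18·(T − 100) = 150.31(T − 100)
  water warms: 1351·4.18·(T − 22.03) = 5647.2(T − 22.03)
5797.5 T = 81126 + 15031 + 124407 = 220564
T ≈ 38.04 °C — below 100 °C, confirming all the steam condensed.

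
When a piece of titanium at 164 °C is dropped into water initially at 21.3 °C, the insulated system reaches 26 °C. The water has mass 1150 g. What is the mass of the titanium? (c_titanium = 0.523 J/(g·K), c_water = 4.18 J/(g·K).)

|Q_titanium| = |Q_water|:
m·0.523·(164 − 26) = 1150·4.18·(26 − 21.3)
72.17 m = 22593  ⇒  m ≈ 313 g

m ≈ 313 g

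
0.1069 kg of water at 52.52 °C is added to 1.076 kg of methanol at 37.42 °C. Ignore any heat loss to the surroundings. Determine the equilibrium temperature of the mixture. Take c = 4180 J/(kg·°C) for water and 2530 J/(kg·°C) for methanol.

T_f ≈ 39.5 °C

Heat lost by the water equals heat gained by the methanol:
0.1069*4180*(52.52 − T) = 1.076*2530*(T − 37.42)
446.84(52.52 − T) = 2722.3(T − 37.42)
3169.1 T = 125336  ⇒  T ≈ 39.55 °C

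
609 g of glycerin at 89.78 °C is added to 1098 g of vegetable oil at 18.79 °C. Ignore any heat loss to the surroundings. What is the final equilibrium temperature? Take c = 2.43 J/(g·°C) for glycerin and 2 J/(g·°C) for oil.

|Q_glycerin| = |Q_oil|:
609×2.43×(89.78 − T) = 1098×2×(T − 18.79)
1479.9(89.78 − T) = 2196(T − 18.79)
3675.9 T = 174126  ⇒  T ≈ 47.37 °C

T_f ≈ 47.4 °C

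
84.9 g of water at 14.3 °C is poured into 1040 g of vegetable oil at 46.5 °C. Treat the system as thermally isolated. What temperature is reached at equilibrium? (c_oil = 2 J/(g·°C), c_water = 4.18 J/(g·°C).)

T_f ≈ 41.8 °C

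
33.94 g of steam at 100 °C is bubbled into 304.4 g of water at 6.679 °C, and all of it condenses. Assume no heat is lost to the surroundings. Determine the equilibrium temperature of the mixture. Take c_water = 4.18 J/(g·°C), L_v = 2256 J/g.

T_f ≈ 70.2 °C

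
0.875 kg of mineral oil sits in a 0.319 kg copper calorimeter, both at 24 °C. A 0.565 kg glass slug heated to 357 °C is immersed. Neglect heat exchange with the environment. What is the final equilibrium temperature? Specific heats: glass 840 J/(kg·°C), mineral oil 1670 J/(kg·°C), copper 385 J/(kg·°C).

Let T be the final temperature. ΣQ_i = 0:
0.565×840×(T − 357) + 0.875×1670×(T − 24) + 0.319×385×(T − 24) = 0
474.6(T − 357) + 1461.2(T − 24) + 122.81(T − 24) = 0
(474.6 + 1461.2 + 122.81) T = 474.6×357 + 1461.2×24 + 122.81×24
T = 207450 / 2058.7 = 101 °C

T_f ≈ 100.8 °C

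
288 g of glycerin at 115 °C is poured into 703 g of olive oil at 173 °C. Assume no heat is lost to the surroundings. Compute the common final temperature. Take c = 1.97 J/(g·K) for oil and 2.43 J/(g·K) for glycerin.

Energy conservation, ΣQ = 0:
703·1.97·(T − 173) + 288·2.43·(T − 115) = 0
1384.9(T − 173) + 699.84(T − 115) = 0
(1384.9 + 699.84) T = 1384.9·173 + 699.84·115
T = 320071/2084.8 ≈ 153.53 °C

T_f ≈ 153.5 °C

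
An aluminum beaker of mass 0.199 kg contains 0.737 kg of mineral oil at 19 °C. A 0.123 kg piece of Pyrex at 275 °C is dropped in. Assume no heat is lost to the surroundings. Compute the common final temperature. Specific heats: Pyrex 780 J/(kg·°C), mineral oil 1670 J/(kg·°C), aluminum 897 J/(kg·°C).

T_f ≈ 35.3 °C

Conservation of energy gives ΣQ = 0:
0.123*780*(T − 275) + 0.737*1670*(T − 19) + 0.199*897*(T − 19) = 0
1505.2 T = 53160
T = 53160 / 1505.2 = 35.3 °C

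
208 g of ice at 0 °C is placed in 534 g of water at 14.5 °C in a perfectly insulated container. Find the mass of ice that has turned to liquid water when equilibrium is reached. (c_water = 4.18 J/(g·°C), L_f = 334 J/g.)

m_melted ≈ 96.9 g

Heat available from the water dropping to 0 °C: 534×4.18×14.5 = 32366 J.
To melt every bit of ice: 208×334 = 69472 J.
Since 32366 < 69472 J, not all the ice melts; equilibrium is at 0 °C.
m_melted×334 = 32366  ⇒  m_melted ≈ 96.9 g.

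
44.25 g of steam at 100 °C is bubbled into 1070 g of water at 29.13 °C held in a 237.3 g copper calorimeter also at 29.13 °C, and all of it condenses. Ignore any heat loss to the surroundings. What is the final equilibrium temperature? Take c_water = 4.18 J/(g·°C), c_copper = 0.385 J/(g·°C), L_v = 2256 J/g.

T_f ≈ 52.9 °C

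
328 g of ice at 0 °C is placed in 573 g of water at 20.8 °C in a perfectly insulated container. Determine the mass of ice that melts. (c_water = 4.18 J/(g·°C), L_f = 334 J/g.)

Water can give up m c ΔT = 573·4.18·20.8 = 49819 J before reaching 0 °C.
To melt every bit of ice: 328·334 = 109552 J.
49819 J < 109552 J, so only part of the ice melts and the system sits at 0 °C.
m_melted·334 = 49819  ⇒  m_melted ≈ 149.2 g.

m_melted ≈ 149 g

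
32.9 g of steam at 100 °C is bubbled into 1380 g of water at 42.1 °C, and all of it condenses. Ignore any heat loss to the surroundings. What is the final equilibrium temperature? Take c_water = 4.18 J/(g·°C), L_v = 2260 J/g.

T_f ≈ 56.0 °C

Sum of m c ΔT and latent-heat terms is zero:
steam→water at 100 °C releases m L_v = 32.9×2260 = 74354
  condensed water 100 °C→T: 137.52(T − 100)
  original water: 5768.4(T − 42.1)
5905.9 T = 74354 + 13752 + 242850 = 330956
T ≈ 56.04 °C, under the boiling point, so the assumption holds.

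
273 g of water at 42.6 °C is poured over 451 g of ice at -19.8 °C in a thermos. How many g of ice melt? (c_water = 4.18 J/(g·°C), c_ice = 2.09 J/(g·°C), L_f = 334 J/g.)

Cooling the water to 0 °C releases 273×4.18×42.6 = 48613 J.
Warming the ice to 0 °C takes 451×2.09×19.8 = 18663 J, leaving 29949 J for melting.
Fully melting the ice requires m_ice L_f = 451×334 = 150634 J.
29949 J < 150634 J, so only part of the ice melts and the system sits at 0 °C.
Mass melted = 29949/334 ≈ 89.67 g.

m_melted ≈ 89.7 g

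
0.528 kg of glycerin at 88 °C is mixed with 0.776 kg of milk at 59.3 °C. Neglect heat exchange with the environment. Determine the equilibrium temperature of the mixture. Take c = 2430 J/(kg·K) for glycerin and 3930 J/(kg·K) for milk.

T_f is the heat-capacity-weighted average of the initial temperatures:
T_f = (1283×88 + 3049.7×59.3) / (1283 + 3049.7)
    = 293754 / 4332.7 ≈ 67.80 °C

T_f ≈ 67.8 °C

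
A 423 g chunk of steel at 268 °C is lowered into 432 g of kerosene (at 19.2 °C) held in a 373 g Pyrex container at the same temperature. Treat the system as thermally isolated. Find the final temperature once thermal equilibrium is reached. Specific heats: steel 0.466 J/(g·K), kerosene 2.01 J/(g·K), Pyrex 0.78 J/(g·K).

T_f is the heat-capacity-weighted average of the initial temperatures:
T_f = (197.12*268 + 868.32*19.2 + 290.94*19.2) / (197.12 + 868.32 + 290.94)
    = 75085 / 1356.4 ≈ 55.36 °C

T_f ≈ 55.4 °C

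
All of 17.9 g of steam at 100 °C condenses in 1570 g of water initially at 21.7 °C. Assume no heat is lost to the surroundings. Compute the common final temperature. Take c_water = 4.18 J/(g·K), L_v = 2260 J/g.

T_f ≈ 28.7 °C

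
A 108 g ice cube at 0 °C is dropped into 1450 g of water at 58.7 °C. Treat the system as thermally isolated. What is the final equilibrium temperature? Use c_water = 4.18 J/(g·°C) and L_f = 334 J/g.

T_f ≈ 49.1 °C

Energy balance with sensible and latent terms:
melt ice: 108·334 = 36072; warm the meltwater: 451.44 T; water cools: 1450·4.18·(T − 58.7) = 6061(T − 58.7)
6512.4 T = 355781 − 36072 = 319709
T ≈ 49.09 °C (positive, so assuming full melt was valid).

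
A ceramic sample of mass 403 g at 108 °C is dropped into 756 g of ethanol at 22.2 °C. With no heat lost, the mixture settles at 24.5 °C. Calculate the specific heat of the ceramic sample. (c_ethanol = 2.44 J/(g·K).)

c ≈ 0.126 J/(g·K)

Heat gained plus heat lost sum to zero:
403×c×(24.5 − 108) + 756×2.44×(24.5 − 22.2) = 0
-33650 c = -4242.7
c = -4242.7/-33650 ≈ 0.1261 J/(g·K)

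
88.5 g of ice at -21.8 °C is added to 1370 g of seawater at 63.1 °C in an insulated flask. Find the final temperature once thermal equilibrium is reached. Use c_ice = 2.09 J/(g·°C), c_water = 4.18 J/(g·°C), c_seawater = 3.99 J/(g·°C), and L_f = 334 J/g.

Sum of m c ΔT and latent-heat terms is zero:
warm ice to 0 °C: 88.5·2.09·(0 − (-21.8)) = 4032.2; fusion: m_ice L_f = 88.5·334 = 29559; warm the meltwater: 369.93 T; seawater cools: 1370·3.99·(T − 63.1) = 5466.3(T − 63.1)
5836.2 T = 344924 − 33591 = 311332
T ≈ 53.34 °C (positive, so assuming full melt was valid).

T_f ≈ 53.3 °C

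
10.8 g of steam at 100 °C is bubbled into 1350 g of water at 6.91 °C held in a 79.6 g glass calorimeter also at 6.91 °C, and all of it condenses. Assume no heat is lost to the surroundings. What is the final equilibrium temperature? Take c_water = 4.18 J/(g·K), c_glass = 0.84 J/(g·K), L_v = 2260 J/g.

T_f ≈ 11.9 °C

Taking heat into each body as positive, Σ m c ΔT = 0:
latent heat released on condensation: 10.8×2260 = 24408
  condensed water 100 °C→T: 45.14(T − 100)
  original water: 5643(T − 6.91)
  glass cup: 79.6×0.84×(T − 6.91) = 66.86(T − 6.91)
5755 T = 24408 + 4514.4 + 39455 = 68378
T ≈ 11.88 °C, under the boiling point, so the assumption holds.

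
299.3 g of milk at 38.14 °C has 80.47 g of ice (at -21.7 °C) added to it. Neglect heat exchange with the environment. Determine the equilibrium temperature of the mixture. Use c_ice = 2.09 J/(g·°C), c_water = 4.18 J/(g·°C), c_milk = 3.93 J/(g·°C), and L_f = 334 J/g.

Let T be the final temperature. ΣQ_i = 0:
warm ice to 0 °C: 80.47×2.09×(0 − (-21.7)) = 3649.6
  melt ice: 80.47×334 = 26877
  meltwater 0→T: 80.47×4.18×T = 336.36 T
  milk: 1176.2(T − 38.14)
1512.6 T = 44862 − 30527 = 14336
T ≈ 9.48 °C. Since T > 0 °C, the all-ice-melts assumption holds.

T_f ≈ 9.5 °C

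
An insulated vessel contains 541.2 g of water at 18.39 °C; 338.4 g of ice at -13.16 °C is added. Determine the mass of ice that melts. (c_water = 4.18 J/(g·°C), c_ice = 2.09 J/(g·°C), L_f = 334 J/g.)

m_melted ≈ 96.7 g

Cooling the water to 0 °C releases 541.2×4.18×18.39 = 41602 J.
Warming the ice to 0 °C takes 338.4×2.09×13.16 = 9307.5 J, leaving 32295 J for melting.
Fully melting the ice requires m_ice L_f = 338.4×334 = 113026 J.
That's not enough to melt it all — equilibrium is at 0 °C with ice remaining.
m_melted×334 = 32295  ⇒  m_melted ≈ 96.69 g.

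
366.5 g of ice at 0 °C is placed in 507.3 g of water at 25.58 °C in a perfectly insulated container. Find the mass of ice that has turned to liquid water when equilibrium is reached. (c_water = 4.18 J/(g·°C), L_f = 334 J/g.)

m_melted ≈ 162 g

Water can give up m c ΔT = 507.3·4.18·25.58 = 54243 J before reaching 0 °C.
To melt every bit of ice: 366.5·334 = 122411 J.
Since 54243 < 122411 J, not all the ice melts; equilibrium is at 0 °C.
m_melt = 54243 / L_f = 162.4 g.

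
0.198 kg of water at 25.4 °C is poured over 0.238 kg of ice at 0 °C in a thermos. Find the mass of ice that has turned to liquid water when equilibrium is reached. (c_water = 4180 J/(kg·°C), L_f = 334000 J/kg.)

Cooling the water to 0 °C releases 0.198·4180·25.4 = 21022 J.
Melting all 0.238 kg of ice would need 0.238·334000 = 79492 J.
Since 21022 < 79492 J, not all the ice melts; equilibrium is at 0 °C.
m_melt = 21022 / L_f = 0.06294 kg.

m_melted ≈ 0.0629 kg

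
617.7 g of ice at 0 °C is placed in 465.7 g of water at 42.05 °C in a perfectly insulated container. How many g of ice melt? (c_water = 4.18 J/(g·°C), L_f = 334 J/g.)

Cooling the water to 0 °C releases 465.7·4.18·42.05 = 81856 J.
Fully melting the ice requires m_ice L_f = 617.7·334 = 206312 J.
Since 81856 < 206312 J, not all the ice melts; equilibrium is at 0 °C.
Mass melted = 81856/334 ≈ 245.1 g.

m_melted ≈ 245 g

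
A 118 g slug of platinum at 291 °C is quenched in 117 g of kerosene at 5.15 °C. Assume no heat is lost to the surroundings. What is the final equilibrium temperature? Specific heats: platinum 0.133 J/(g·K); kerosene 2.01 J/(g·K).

Setting the total heat transfer to zero:
118·0.133·(T − 291) + 117·2.01·(T − 5.15) = 0
250.86 T = 5778.1
T = 5778.1/250.86 ≈ 23.03 °C

T_f ≈ 23.0 °C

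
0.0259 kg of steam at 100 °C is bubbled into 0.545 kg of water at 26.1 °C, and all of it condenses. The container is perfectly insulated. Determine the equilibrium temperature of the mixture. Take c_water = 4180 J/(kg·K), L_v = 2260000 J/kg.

T_f ≈ 54.0 °C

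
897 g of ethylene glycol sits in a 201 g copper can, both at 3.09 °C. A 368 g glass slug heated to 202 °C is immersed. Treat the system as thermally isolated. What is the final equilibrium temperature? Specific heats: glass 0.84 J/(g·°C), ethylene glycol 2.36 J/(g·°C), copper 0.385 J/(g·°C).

Setting the total heat transfer to zero:
368*0.84*(T − 202) + 897*2.36*(T − 3.09) + 201*0.385*(T − 3.09) = 0
309.12(T − 202) + 2116.9(T − 3.09) + 77.39(T − 3.09) = 0
2503.4 T = 69223
T = 69223/2503.4 ≈ 27.65 °C

T_f ≈ 27.7 °C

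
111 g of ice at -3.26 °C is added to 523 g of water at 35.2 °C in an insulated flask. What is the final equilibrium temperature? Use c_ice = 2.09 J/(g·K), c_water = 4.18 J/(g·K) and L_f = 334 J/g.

Let T be the final temperature. ΣQ_i = 0:
ice -3.26→0 °C: 111·2.09·3.26 = 756.29; fusion: m_ice L_f = 111·334 = 37074; warm the meltwater: 463.98 T; water: 2186.1(T − 35.2)
2650.1 T = 76952 − 37830 = 39122
T ≈ 14.76 °C (positive, so assuming full melt was valid).

T_f ≈ 14.8 °C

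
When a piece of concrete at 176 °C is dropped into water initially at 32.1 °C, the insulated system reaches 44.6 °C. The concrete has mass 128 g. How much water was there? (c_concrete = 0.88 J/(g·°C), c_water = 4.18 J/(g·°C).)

|Q_concrete| = |Q_water|:
128·0.88·(176 − 44.6) = m·4.18·(44.6 − 32.1)
52.25 m = 14801  ⇒  m ≈ 283.3 g

m ≈ 283 g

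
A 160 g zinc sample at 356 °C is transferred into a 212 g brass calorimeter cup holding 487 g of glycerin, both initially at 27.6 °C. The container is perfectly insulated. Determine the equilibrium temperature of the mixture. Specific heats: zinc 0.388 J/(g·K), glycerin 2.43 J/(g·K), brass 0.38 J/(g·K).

Heat gained plus heat lost sum to zero:
160·0.388·(T − 356) + 487·2.43·(T − 27.6) + 212·0.38·(T − 27.6) = 0
62.08(T − 356) + 1183.4(T − 27.6) + 80.56(T − 27.6) = 0
(62.08 + 1183.4 + 80.56) T = 62.08·356 + 1183.4·27.6 + 80.56·27.6
T = 56986 / 1326.1 = 43 °C

T_f ≈ 43.0 °C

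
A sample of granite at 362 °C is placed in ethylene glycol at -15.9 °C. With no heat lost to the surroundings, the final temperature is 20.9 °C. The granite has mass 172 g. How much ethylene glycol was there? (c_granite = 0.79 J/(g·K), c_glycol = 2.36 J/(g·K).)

m ≈ 534 g

|Q_granite| = |Q_glycol|:
172×0.79×(362 − 20.9) = m×2.36×(20.9 − (-15.9))
86.85 m = 46349  ⇒  m ≈ 533.7 g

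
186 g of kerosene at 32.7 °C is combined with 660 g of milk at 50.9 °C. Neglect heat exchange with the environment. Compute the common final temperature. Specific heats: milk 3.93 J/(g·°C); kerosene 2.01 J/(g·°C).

T_f is the heat-capacity-weighted average of the initial temperatures:
T_f = (2593.8*50.9 + 373.86*32.7) / (2593.8 + 373.86)
    = 144250 / 2967.7 ≈ 48.61 °C

T_f ≈ 48.6 °C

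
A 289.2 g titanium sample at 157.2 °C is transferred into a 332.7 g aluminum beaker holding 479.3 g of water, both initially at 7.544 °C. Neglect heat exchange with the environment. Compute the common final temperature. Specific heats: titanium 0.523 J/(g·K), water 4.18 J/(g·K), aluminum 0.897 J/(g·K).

Setting the total heat transfer to zero:
289.2*0.523*(T − 157.2) + 479.3*4.18*(T − 7.544) + 332.7*0.897*(T − 7.544) = 0
151.25(T − 157.2) + 2003.5(T − 7.544) + 298.43(T − 7.544) = 0
(151.25 + 2003.5 + 298.43) T = 151.25*157.2 + 2003.5*7.544 + 298.43*7.544
T = 41142 / 2453.2 = 16.8 °C

T_f ≈ 16.8 °C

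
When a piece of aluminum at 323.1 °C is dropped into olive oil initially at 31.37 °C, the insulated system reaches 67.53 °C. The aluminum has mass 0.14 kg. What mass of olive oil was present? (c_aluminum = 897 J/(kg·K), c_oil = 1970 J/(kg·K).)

m ≈ 0.451 kg

Taking heat into each body as positive, Σ m c ΔT = 0:
0.14·897·(67.53 − 323.1) + m·1970·(67.53 − 31.37) = 0
71235 m = 32094
m = 32094/71235 ≈ 0.4505 kg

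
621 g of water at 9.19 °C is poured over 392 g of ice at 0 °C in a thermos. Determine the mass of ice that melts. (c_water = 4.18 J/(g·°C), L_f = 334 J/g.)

Cooling the water to 0 °C releases 621·4.18·9.19 = 23855 J.
Fully melting the ice requires m_ice L_f = 392·334 = 130928 J.
Since 23855 < 130928 J, not all the ice melts; equilibrium is at 0 °C.
m_melt = 23855 / L_f = 71.42 g.

m_melted ≈ 71.4 g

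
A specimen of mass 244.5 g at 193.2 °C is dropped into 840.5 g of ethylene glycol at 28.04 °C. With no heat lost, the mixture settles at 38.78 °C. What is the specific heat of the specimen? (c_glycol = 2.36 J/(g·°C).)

m_s c (T_s − T_f) = m_glycol c_glycol (T_f − T_0):
244.5·c·(193.2 − 38.78) = 840.5·2.36·(38.78 − 28.04)
37756 c = 21304  ⇒  c ≈ 0.5643 J/(g·°C)

c ≈ 0.564 J/(g·°C)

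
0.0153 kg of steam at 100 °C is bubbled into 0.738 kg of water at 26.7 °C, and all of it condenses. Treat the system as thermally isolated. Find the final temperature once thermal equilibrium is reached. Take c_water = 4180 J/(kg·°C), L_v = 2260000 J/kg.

T_f ≈ 39.2 °C

Heat gained plus heat lost sum to zero:
steam→water at 100 °C releases m L_v = 0.0153·2260000 = 34578
  condensed water 100 °C→T: 63.95(T − 100)
  water warms: 0.738·4180·(T − 26.7) = 3084.8(T − 26.7)
3148.8 T = 34578 + 6395.4 + 82365 = 123339
T ≈ 39.17 °C, under the boiling point, so the assumption holds.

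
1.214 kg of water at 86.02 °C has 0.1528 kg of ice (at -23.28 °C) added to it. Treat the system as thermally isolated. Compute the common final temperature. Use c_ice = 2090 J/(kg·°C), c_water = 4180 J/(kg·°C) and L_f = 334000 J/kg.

T_f ≈ 66.2 °C

Let T be the final temperature. ΣQ_i = 0:
warm ice to 0 °C: 0.1528·2090·(0 − (-23.28)) = 7434.5; fusion: m_ice L_f = 0.1528·334000 = 51035; warm the meltwater: 638.7 T; water cools: 1.214·4180·(T − 86.02) = 5074.5(T − 86.02)
5713.2 T = 436510 − 58470 = 378040
T ≈ 66.17 °C. Since T > 0 °C, the all-ice-melts assumption holds.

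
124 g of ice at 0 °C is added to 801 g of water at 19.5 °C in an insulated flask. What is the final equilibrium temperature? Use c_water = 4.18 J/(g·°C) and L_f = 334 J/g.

T_f ≈ 6.2 °C

Let T be the final temperature. ΣQ_i = 0:
fusion: m_ice L_f = 124·334 = 41416
  warm the meltwater: 518.32 T
  water cools: 801·4.18·(T − 19.5) = 3348.2(T − 19.5)
3866.5 T = 65290 − 41416 = 23874
T ≈ 6.17 °C — above 0 °C, consistent with complete melting.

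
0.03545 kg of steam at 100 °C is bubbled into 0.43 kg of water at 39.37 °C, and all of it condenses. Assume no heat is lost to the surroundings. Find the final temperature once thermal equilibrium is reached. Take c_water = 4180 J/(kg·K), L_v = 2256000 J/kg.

T_f ≈ 85.1 °C

Energy balance with sensible and latent terms:
condense steam: −0.03545·2256000 = −79975; condensed water 100 °C→T: 148.18(T − 100); original water: 1797.4(T − 39.37)
1945.6 T = 79975 + 14818 + 70764 = 165557
T ≈ 85.09 °C (< 100 °C, so full condensation is consistent).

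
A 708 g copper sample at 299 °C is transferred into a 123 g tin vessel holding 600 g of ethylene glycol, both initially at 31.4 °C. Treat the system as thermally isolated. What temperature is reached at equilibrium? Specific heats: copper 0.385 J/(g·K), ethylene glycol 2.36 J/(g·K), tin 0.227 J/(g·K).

T_f ≈ 73.9 °C

Energy conservation, ΣQ = 0:
708*0.385*(T − 299) + 600*2.36*(T − 31.4) + 123*0.227*(T − 31.4) = 0
272.58(T − 299) + 1416(T − 31.4) + 27.92(T − 31.4) = 0
1716.5 T = 126841
T = 126841 / 1716.5 = 73.9 °C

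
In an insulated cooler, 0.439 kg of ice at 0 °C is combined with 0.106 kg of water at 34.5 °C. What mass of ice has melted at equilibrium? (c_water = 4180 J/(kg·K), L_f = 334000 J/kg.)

Water can give up m c ΔT = 0.106·4180·34.5 = 15286 J before reaching 0 °C.
Melting all 0.439 kg of ice would need 0.439·334000 = 146626 J.
15286 J < 146626 J, so only part of the ice melts and the system sits at 0 °C.
Mass melted = 15286/334000 ≈ 0.04577 kg.

m_melted ≈ 0.0458 kg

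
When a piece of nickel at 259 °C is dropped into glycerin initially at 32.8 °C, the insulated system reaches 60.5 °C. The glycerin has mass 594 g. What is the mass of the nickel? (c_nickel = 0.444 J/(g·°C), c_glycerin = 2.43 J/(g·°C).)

m ≈ 454 g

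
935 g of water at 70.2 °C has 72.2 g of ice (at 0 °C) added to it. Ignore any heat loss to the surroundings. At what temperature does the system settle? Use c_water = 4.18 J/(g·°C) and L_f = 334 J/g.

T_f ≈ 59.4 °C

Heat gained plus heat lost sum to zero:
melt ice: 72.2×334 = 24115
  warm the meltwater: 301.8 T
  water cools: 935×4.18×(T − 70.2) = 3908.3(T − 70.2)
4210.1 T = 274363 − 24115 = 250248
T ≈ 59.44 °C. Since T > 0 °C, the all-ice-melts assumption holds.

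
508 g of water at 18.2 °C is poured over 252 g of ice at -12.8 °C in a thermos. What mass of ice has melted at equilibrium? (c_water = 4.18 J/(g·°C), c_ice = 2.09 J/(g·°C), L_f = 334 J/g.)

Cooling the water to 0 °C releases 508·4.18·18.2 = 38647 J.
Warming the ice to 0 °C takes 252·2.09·12.8 = 6741.5 J, leaving 31905 J for melting.
Melting all 252 g of ice would need 252·334 = 84168 J.
Since 31905 < 84168 J, not all the ice melts; equilibrium is at 0 °C.
m_melt = 31905 / L_f = 95.52 g.

m_melted ≈ 95.5 g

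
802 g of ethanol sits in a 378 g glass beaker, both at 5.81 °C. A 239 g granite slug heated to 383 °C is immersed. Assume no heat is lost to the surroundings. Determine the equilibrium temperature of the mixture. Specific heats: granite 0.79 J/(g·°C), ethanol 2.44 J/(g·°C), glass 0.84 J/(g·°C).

Net heat exchanged in the isolated system is zero:
239×0.79×(T − 383) + 802×2.44×(T − 5.81) + 378×0.84×(T − 5.81) = 0
188.81(T − 383) + 1956.9(T − 5.81) + 317.52(T − 5.81) = 0
2463.2 T = 85528
T = 85528 / 2463.2 = 34.7 °C

T_f ≈ 34.7 °C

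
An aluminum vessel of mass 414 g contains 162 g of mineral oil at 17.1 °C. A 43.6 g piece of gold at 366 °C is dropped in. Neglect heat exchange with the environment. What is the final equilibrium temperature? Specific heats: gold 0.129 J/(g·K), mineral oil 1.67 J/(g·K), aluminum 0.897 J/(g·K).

Conservation of energy gives ΣQ = 0:
43.6·0.129·(T − 366) + 162·1.67·(T − 17.1) + 414·0.897·(T − 17.1) = 0
(5.624 + 270.54 + 371.36) T = 5.624·366 + 270.54·17.1 + 371.36·17.1
T = 13035 / 647.52 = 20.1 °C

T_f ≈ 20.1 °C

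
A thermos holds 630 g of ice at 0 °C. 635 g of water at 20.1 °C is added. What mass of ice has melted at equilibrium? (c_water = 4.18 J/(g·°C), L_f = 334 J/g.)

Heat available from the water dropping to 0 °C: 635×4.18×20.1 = 53351 J.
Melting all 630 g of ice would need 630×334 = 210420 J.
Since 53351 < 210420 J, not all the ice melts; equilibrium is at 0 °C.
Mass melted = 53351/334 ≈ 159.7 g.

m_melted ≈ 160 g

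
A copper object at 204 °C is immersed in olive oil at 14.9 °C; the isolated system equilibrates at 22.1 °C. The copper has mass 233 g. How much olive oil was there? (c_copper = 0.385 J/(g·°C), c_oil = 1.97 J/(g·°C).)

Conservation of energy gives ΣQ = 0:
233·0.385·(22.1 − 204) + m·1.97·(22.1 − 14.9) = 0
14.18 m = 16317
m = 16317/14.18 ≈ 1150 g

m ≈ 1150 g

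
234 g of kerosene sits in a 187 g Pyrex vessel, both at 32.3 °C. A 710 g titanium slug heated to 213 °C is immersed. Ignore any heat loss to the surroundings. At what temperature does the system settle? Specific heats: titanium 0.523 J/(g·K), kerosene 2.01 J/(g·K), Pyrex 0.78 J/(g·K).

T_f ≈ 100.2 °C

Let T be the final temperature. ΣQ_i = 0:
710×0.523×(T − 213) + 234×2.01×(T − 32.3) + 187×0.78×(T − 32.3) = 0
(371.33 + 470.34 + 145.86) T = 371.33×213 + 470.34×32.3 + 145.86×32.3
T = 98997/987.53 ≈ 100.25 °C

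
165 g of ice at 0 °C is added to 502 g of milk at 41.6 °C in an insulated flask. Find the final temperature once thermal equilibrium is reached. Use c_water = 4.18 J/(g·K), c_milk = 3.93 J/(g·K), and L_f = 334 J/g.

Heat gained plus heat lost sum to zero:
latent heat to melt: 165×334 = 55110; meltwater 0→T: 165×4.18×T = 689.7 T; milk: 1972.9(T − 41.6)
2662.6 T = 82071 − 55110 = 26961
T ≈ 10.13 °C (positive, so assuming full melt was valid).

T_f ≈ 10.1 °C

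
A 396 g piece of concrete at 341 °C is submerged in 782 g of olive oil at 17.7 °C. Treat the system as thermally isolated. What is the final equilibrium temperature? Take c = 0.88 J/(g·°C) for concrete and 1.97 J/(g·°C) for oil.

|Q_concrete| = |Q_oil|:
396×0.88×(341 − T) = 782×1.97×(T − 17.7)
348.48(341 − T) = 1540.5(T − 17.7)
1889 T = 146099  ⇒  T ≈ 77.34 °C

T_f ≈ 77.3 °C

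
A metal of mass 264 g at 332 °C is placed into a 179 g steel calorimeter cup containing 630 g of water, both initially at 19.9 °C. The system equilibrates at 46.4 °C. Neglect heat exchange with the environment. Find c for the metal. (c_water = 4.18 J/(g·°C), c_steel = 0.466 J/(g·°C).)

c ≈ 0.955 J/(g·°C)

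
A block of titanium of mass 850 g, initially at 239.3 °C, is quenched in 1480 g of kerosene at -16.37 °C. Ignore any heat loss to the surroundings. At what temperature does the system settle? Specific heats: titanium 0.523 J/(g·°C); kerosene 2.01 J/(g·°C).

T_f ≈ 16.9 °C

Heat lost by the titanium equals heat gained by the kerosene:
850×0.523×(239.3 − T) = 1480×2.01×(T − (-16.37))
444.55(239.3 − T) = 2974.8(T − (-16.37))
3419.3 T = 57683  ⇒  T ≈ 16.87 °C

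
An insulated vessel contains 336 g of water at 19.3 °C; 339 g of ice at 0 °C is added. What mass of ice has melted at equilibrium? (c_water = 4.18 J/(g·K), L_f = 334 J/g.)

m_melted ≈ 81.2 g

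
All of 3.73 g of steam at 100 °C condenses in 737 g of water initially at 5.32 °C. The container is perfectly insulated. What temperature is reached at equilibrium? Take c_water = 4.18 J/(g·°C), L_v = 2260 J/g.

T_f ≈ 8.5 °C

Setting the total heat transfer to zero:
latent heat released on condensation: 3.73·2260 = 8429.8; condensate cools 100→T: 3.73·4.18·(T − 100) = 15.59(T − 100); water warms: 737·4.18·(T − 5.32) = 3080.7(T − 5.32)
3096.3 T = 8429.8 + 1559.1 + 16389 = 26378
T ≈ 8.52 °C, under the boiling point, so the assumption holds.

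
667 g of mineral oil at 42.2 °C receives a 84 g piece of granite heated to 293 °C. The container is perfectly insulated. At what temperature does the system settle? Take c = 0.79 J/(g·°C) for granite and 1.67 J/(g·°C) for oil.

Net heat exchanged in the isolated system is zero:
84*0.79*(T − 293) + 667*1.67*(T − 42.2) = 0
66.36(T − 293) + 1113.9(T − 42.2) = 0
(66.36 + 1113.9) T = 66.36*293 + 1113.9*42.2
T ≈ 56.30 °C

T_f ≈ 56.3 °C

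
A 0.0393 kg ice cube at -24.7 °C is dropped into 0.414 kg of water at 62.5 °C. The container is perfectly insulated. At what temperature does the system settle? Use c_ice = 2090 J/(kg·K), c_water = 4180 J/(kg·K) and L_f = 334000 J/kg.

Net heat exchanged in the isolated system is zero:
warm ice to 0 °C: 0.0393·2090·(0 − (-24.7)) = 2028.8; melt ice: 0.0393·334000 = 13126; warm the meltwater: 164.27 T; water: 1730.5(T − 62.5)
1894.8 T = 108158 − 15155 = 93003
T ≈ 49.08 °C. Since T > 0 °C, the all-ice-melts assumption holds.

T_f ≈ 49.1 °C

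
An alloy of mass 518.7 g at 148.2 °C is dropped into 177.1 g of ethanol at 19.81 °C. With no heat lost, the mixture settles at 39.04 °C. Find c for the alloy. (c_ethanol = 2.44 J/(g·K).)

c ≈ 0.147 J/(g·K)

Heat gained plus heat lost sum to zero:
518.7·c·(39.04 − 148.2) + 177.1·2.44·(39.04 − 19.81) = 0
-56621 c = -8309.7
c = -8309.7/-56621 ≈ 0.1468 J/(g·K)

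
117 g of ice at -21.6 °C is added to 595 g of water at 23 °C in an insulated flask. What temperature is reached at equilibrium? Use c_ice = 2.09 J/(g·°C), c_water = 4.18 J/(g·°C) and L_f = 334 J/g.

T_f ≈ 4.3 °C

Energy conservation, ΣQ = 0:
warm ice to 0 °C: 117×2.09×(0 − (-21.6)) = 5281.8; melt ice: 117×334 = 39078; meltwater 0→T: 117×4.18×T = 489.06 T; water cools: 595×4.18×(T − 23) = 2487.1(T − 23)
2976.2 T = 57203 − 44360 = 12843
T ≈ 4.32 °C. Since T > 0 °C, the all-ice-melts assumption holds.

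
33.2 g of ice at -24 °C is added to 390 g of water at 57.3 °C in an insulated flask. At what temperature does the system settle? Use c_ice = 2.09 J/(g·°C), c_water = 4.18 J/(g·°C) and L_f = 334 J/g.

T_f ≈ 45.6 °C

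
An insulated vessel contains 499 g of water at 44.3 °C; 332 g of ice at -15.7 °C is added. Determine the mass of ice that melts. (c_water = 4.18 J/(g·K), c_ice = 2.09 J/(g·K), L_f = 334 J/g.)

m_melted ≈ 244 g

Cooling the water to 0 °C releases 499×4.18×44.3 = 92402 J.
Of that, 332×2.09×15.7 = 10894 J goes to bring the ice to 0 °C, leaving 81508 J.
Fully melting the ice requires m_ice L_f = 332×334 = 110888 J.
Since 81508 < 110888 J, not all the ice melts; equilibrium is at 0 °C.
m_melt = 81508 / L_f = 244 g.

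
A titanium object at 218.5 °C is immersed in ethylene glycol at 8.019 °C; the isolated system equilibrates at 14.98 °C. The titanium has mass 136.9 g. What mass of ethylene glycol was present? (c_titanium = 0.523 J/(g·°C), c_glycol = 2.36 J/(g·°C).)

m ≈ 887 g

Setting the total heat transfer to zero:
136.9×0.523×(14.98 − 218.5) + m×2.36×(14.98 − 8.019) = 0
16.43 m = 14572
m = 14572/16.43 ≈ 887 g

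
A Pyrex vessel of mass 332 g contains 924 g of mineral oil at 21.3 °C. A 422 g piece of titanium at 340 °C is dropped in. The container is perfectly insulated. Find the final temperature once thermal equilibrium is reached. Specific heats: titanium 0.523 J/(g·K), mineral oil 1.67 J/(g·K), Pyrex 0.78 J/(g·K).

T_f ≈ 56.1 °C

Conservation of energy gives ΣQ = 0:
422×0.523×(T − 340) + 924×1.67×(T − 21.3) + 332×0.78×(T − 21.3) = 0
220.71(T − 340) + 1543.1(T − 21.3) + 258.96(T − 21.3) = 0
2022.7 T = 113423
T = 113423/2022.7 ≈ 56.07 °C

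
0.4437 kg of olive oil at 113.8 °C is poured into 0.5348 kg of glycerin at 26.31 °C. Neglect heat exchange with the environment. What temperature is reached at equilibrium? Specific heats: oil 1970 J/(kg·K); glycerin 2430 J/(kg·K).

T_f ≈ 61.5 °C

Conservation of energy gives ΣQ = 0:
0.4437×1970×(T − 113.8) + 0.5348×2430×(T − 26.31) = 0
874.09(T − 113.8) + 1299.6(T − 26.31) = 0
(874.09 + 1299.6) T = 874.09×113.8 + 1299.6×26.31
T = 133663/2173.7 ≈ 61.49 °C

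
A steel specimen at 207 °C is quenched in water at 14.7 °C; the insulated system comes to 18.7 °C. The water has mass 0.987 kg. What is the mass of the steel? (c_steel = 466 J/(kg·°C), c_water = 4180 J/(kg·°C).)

m ≈ 0.188 kg

Heat lost by the steel = heat gained by the water:
m×466×(207 − 18.7) = 0.987×4180×(18.7 − 14.7)
87748 m = 16503  ⇒  m ≈ 0.1881 kg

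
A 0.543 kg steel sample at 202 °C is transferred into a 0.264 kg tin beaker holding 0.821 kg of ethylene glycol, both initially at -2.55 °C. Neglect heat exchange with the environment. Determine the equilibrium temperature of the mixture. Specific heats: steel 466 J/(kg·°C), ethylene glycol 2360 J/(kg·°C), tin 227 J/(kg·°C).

T_f ≈ 20.4 °C

Net heat exchanged in the isolated system is zero:
0.543*466*(T − 202) + 0.821*2360*(T − (-2.55)) + 0.264*227*(T − (-2.55)) = 0
253.04(T − 202) + 1937.6(T − (-2.55)) + 59.93(T − (-2.55)) = 0
2250.5 T = 46020
T = 46020 / 2250.5 = 20.4 °C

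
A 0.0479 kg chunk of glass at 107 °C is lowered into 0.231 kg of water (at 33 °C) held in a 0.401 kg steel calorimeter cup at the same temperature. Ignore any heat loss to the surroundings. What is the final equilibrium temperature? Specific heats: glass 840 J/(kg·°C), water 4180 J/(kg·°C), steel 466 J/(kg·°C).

T_f ≈ 35.5 °C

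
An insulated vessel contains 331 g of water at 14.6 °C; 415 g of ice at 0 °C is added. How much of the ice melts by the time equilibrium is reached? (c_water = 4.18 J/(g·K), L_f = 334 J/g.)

m_melted ≈ 60.5 g

Cooling the water to 0 °C releases 331·4.18·14.6 = 20200 J.
Fully melting the ice requires m_ice L_f = 415·334 = 138610 J.
20200 J < 138610 J, so only part of the ice melts and the system sits at 0 °C.
m_melted·334 = 20200  ⇒  m_melted ≈ 60.48 g.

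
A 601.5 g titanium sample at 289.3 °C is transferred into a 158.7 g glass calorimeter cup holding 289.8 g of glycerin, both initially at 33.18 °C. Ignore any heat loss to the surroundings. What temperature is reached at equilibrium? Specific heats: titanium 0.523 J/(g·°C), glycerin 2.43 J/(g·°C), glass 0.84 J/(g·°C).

Taking heat into each body as positive, Σ m c ΔT = 0:
601.5·0.523·(T − 289.3) + 289.8·2.43·(T − 33.18) + 158.7·0.84·(T − 33.18) = 0
314.58(T − 289.3) + 704.21(T − 33.18) + 133.31(T − 33.18) = 0
(314.58 + 704.21 + 133.31) T = 314.58·289.3 + 704.21·33.18 + 133.31·33.18
T = 118798 / 1152.1 = 103 °C

T_f ≈ 103.1 °C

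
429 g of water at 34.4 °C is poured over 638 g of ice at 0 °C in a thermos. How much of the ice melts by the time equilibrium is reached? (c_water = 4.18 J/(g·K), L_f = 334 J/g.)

Water can give up m c ΔT = 429·4.18·34.4 = 61687 J before reaching 0 °C.
Fully melting the ice requires m_ice L_f = 638·334 = 213092 J.
61687 J < 213092 J, so only part of the ice melts and the system sits at 0 °C.
m_melted·334 = 61687  ⇒  m_melted ≈ 184.7 g.

m_melted ≈ 185 g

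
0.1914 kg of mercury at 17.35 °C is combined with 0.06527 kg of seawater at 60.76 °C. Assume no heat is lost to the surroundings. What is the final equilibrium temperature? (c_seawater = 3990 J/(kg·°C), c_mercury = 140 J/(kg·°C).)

T_f ≈ 56.7 °C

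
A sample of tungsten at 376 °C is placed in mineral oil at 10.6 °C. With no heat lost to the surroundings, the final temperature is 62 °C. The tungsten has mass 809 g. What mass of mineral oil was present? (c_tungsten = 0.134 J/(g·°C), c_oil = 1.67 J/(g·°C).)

Heat lost by the tungsten = heat gained by the oil:
809·0.134·(376 − 62) = m·1.67·(62 − 10.6)
85.84 m = 34039  ⇒  m ≈ 396.6 g

m ≈ 397 g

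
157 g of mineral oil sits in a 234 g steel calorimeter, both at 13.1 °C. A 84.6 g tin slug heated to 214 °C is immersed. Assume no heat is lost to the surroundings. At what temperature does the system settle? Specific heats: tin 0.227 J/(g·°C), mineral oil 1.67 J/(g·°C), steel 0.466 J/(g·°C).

T_f is the heat-capacity-weighted average of the initial temperatures:
T_f = (19.2*214 + 262.19*13.1 + 109.04*13.1) / (19.2 + 262.19 + 109.04)
    = 8972.9 / 390.44 ≈ 22.98 °C

T_f ≈ 23.0 °C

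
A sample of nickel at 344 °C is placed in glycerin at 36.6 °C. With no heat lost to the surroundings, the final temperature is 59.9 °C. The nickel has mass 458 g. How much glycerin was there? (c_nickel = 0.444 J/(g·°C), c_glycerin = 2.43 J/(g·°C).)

m ≈ 1020 g

Net heat exchanged in the isolated system is zero:
458×0.444×(59.9 − 344) + m×2.43×(59.9 − 36.6) = 0
56.62 m = 57772
m = 57772/56.62 ≈ 1020 g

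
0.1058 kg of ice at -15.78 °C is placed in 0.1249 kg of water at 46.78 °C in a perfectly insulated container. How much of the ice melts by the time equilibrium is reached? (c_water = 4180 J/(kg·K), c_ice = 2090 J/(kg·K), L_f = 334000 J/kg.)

m_melted ≈ 0.0627 kg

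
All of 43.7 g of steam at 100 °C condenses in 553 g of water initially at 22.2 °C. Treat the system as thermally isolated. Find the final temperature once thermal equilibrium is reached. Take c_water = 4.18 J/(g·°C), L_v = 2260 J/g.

Let T be the final temperature. ΣQ_i = 0:
steam→water at 100 °C releases m L_v = 43.7·2260 = 98762
  condensate cools 100→T: 43.7·4.18·(T − 100) = 182.67(T − 100)
  original water: 2311.5(T − 22.2)
2494.2 T = 98762 + 18267 + 51316 = 168345
T ≈ 67.49 °C (< 100 °C, so full condensation is consistent).

T_f ≈ 67.5 °C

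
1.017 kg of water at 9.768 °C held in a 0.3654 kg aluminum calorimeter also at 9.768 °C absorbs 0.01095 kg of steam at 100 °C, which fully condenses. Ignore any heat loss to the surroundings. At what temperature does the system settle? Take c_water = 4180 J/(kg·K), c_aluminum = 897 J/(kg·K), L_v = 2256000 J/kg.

T_f ≈ 16.0 °C

Taking heat into each body as positive, Σ m c ΔT = 0:
steam→water at 100 °C releases m L_v = 0.01095·2256000 = 24703; condensed water 100 °C→T: 45.77(T − 100); water warms: 1.017·4180·(T − 9.768) = 4251.1(T − 9.768); aluminum cup: 0.3654·897·(T − 9.768) = 327.76(T − 9.768)
4624.6 T = 24703 + 4577.1 + 44726 = 74006
T ≈ 16.00 °C (< 100 °C, so full condensation is consistent).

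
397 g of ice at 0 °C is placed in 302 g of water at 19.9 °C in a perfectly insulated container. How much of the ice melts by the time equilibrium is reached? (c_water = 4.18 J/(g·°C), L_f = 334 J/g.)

m_melted ≈ 75.2 g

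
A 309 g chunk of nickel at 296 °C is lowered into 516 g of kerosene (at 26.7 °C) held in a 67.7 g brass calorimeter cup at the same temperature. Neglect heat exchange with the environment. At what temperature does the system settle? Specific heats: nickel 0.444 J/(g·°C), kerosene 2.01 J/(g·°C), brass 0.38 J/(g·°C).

Let T be the final temperature. ΣQ_i = 0:
309*0.444*(T − 296) + 516*2.01*(T − 26.7) + 67.7*0.38*(T − 26.7) = 0
137.2(T − 296) + 1037.2(T − 26.7) + 25.73(T − 26.7) = 0
1200.1 T = 68989
T = 68989/1200.1 ≈ 57.49 °C

T_f ≈ 57.5 °C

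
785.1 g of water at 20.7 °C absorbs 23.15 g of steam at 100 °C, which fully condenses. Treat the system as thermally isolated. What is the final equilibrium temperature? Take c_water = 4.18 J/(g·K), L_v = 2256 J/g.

T_f ≈ 38.4 °C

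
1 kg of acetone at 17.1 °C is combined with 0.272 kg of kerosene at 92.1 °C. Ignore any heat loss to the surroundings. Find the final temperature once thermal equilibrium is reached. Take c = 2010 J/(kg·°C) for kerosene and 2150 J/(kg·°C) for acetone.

T_f = Σ m_i c_i T_i / Σ m_i c_i:
T_f = (546.72·92.1 + 2150·17.1) / (546.72 + 2150)
    = 87118 / 2696.7 ≈ 32.31 °C

T_f ≈ 32.3 °C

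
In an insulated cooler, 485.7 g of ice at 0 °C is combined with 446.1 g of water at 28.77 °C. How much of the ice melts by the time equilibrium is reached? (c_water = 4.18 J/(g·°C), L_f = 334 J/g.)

m_melted ≈ 161 g

Heat available from the water dropping to 0 °C: 446.1·4.18·28.77 = 53647 J.
Melting all 485.7 g of ice would need 485.7·334 = 162224 J.
Since 53647 < 162224 J, not all the ice melts; equilibrium is at 0 °C.
m_melted·334 = 53647  ⇒  m_melted ≈ 160.6 g.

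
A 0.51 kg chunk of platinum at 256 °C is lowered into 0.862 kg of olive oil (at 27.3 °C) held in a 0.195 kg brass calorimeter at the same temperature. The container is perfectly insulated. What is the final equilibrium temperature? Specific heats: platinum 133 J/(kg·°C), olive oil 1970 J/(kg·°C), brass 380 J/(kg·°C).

Taking heat into each body as positive, Σ m c ΔT = 0:
0.51·133·(T − 256) + 0.862·1970·(T − 27.3) + 0.195·380·(T − 27.3) = 0
67.83(T − 256) + 1698.1(T − 27.3) + 74.1(T − 27.3) = 0
(67.83 + 1698.1 + 74.1) T = 67.83·256 + 1698.1·27.3 + 74.1·27.3
T = 65747/1840.1 ≈ 35.73 °C

T_f ≈ 35.7 °C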